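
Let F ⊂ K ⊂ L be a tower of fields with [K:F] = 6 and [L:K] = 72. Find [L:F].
[L:F] = 432

The tower law says that for any tower of field extensions F ⊂ K ⊂ L with finite degrees, [L:F] = [L:K] · [K:F]. Here this gives [L:F] = 72 · 6 = 432.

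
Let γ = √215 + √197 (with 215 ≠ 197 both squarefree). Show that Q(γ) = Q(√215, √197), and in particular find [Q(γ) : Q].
[Q(γ) : Q] = 4 (equivalently, Q(γ) = Q(√215, √197))

Obviously Q(γ) ⊆ Q(√215, √197), and [Q(√215, √197):Q] = 4 (since 215, 197 are distinct squarefree integers > 1 with 42355 not a perfect square). To show equality we compute the minimal polynomial of γ. From γ = √215 + √197: γ^2 = 215 + 2√(42355) + 197 = 412 + 2√(42355), so γ^2 - 412 = 2√(42355); squaring, (γ^2 - 412)^2 = 4·42355, i.e. γ^4 - 824γ^2 + 169744 - 169420 = 0, i.e. γ^4 - 824γ^2 + 324 = 0. So γ is a root of x^4 - 824x^2 + 324. This polynomial is irreducible over Q: it has no rational root (each ±√215 ± √197 is irrational), and any factorization into two quadratics over Q would force √(42355) ∈ Q (pairing opposite roots) or √215, √197 ∈ Q (other pairings), all impossible. Hence [Q(γ):Q] = 4 = [Q(√215, √197):Q], so Q(γ) = Q(√215, √197).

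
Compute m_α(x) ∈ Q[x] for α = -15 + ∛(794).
m_α(x) = x^3 + 45x^2 + 675x + 2581

Set β = α + 15 = ∛(794), so β^3 = 794. Then (α + 15)^3 - 794 = 0, i.e. α is a root of g(x) = (x + 15)^3 - 794 = x^3 + 45x^2 + 675x + 2581. Since g(x) = h(x + 15) where h(x) = x^3 - 794, and h is irreducible over Q (because 794 is not a perfect cube, so h has no rational root, and a monic cubic with no rational root is irreducible), g is also irreducible (irreducibility is preserved under the substitution x → x + 15). Hence m_α(x) = x^3 + 45x^2 + 675x + 2581.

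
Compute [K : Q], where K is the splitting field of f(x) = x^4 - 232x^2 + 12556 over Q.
[K : Q] = 4

Solving the quadratic in x^2: x^2 = (232 ± √(232^2 - 4·12556))/2 = (232 ± √3600)/2 = (232 ± 60)/2, giving x^2 = 146 or x^2 = 86. So f(x) = (x^2 - 146)(x^2 - 86) and the roots of f are ±√146, ±√86. Hence the splitting field is K = Q(√146, √86). Since 146 and 86 are distinct squarefree integers > 1, their product 12556 is not a perfect square, so √86 ∉ Q(√146). By the tower law [K:Q] = [Q(√146,√86):Q(√146)] · [Q(√146):Q] = 2 · 2 = 4.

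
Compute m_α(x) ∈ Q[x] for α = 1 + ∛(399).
m_α(x) = x^3 - 3x^2 + 3x - 400

Set β = α - 1 = ∛(399), so β^3 = 399. Then (α - 1)^3 - 399 = 0, i.e. α is a root of g(x) = (x - 1)^3 - 399 = x^3 - 3x^2 + 3x - 400. Since g(x) = h(x - 1) where h(x) = x^3 - 399, and h is irreducible over Q (because 399 is not a perfect cube, so h has no rational root, and a monic cubic with no rational root is irreducible), g is also irreducible (irreducibility is preserved under the substitution x → x - 1). Hence m_α(x) = x^3 - 3x^2 + 3x - 400.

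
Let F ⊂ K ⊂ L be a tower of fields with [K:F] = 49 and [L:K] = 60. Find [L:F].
[L:F] = 2940

The tower law says that for any tower of field extensions F ⊂ K ⊂ L with finite degrees, [L:F] = [L:K] · [K:F]. Here this gives [L:F] = 60 · 49 = 2940.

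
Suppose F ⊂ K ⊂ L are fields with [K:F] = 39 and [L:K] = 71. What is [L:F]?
[L:F] = 2769

The tower law says that for any tower of field extensions F ⊂ K ⊂ L with finite degrees, [L:F] = [L:K] · [K:F]. Here this gives [L:F] = 71 · 39 = 2769.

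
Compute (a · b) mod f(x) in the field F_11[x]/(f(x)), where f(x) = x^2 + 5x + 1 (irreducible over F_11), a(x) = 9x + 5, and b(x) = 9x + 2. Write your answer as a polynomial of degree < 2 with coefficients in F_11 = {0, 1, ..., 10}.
a · b ≡ 10x + 6 (mod f(x))

Multiply in F_11[x]: a(x)·b(x) = (9x + 5)·(9x + 2) = 4x^2 + 8x + 10. This has degree ≥ 2, so divide by f(x) over F_11: 4x^2 + 8x + 10 = (4)·(x^2 + 5x + 1) + (10x + 6). Hence a·b ≡ 10x + 6 (mod f). (F_11[x]/(f) is a field with 11^2 = 121 elements since f is irreducible of degree 2.)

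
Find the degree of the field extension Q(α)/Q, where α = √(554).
[Q(α):Q] = 2

[Q(α):Q] equals the degree of the minimal polynomial of α. Here α^2 = 554 and x^2 - 554 is irreducible (d = 554 is squarefree, ≠ 1, hence not a square), so deg(m_α) = 2. Thus [Q(α):Q] = 2.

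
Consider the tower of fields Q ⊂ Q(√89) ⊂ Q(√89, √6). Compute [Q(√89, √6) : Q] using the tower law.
[Q(√89, √6) : Q] = 4

[Q(√89):Q] = 2 (min poly x^2 - 89, irreducible since 89 is squarefree > 1). For the top step, suppose √6 ∈ Q(√89), say √6 = c + d√89 with c, d ∈ Q. Squaring: 6 = c^2 + 89d^2 + 2cd√89. Since √89 ∉ Q this forces 2cd = 0. If d = 0 then √6 = c ∈ Q, contradicting 6 squarefree > 1. If c = 0 then 6 = 89d^2, so 89·6 = (89d)^2 is a perfect square in Q — but 89·6 = 534 is not a perfect square (since 89 and 6 are distinct squarefree integers). Contradiction. Hence √6 ∉ Q(√89), so x^2 - 6 stays irreducible over Q(√89) and [Q(√89, √6) : Q(√89)] = 2. By the tower law, [Q(√89, √6) : Q] = 2 · 2 = 4.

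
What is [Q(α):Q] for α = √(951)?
[Q(α):Q] = 2

[Q(α):Q] equals the degree of the minimal polynomial of α. Here α^2 = 951 and x^2 - 951 is irreducible (d = 951 is squarefree, ≠ 1, hence not a square), so deg(m_α) = 2. Thus [Q(α):Q] = 2.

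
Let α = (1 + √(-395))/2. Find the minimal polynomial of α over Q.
m_α(x) = x^2 - x + 99

From 2α - 1 = √(-395), squaring gives (2α - 1)^2 = -395, i.e. 4α^2 - 4α + 1 = -395, so α^2 - α + (1 + 395)/4 = 0. Since -395 ≡ 1 (mod 4), (1 + 395)/4 = 99 ∈ Z. The polynomial x^2 - x + 99 has discriminant 1 - 4·(99) = -395, which is not a perfect square in Q (d = -395 is squarefree and ≠ 1), so x^2 - x + 99 is irreducible over Q. It is the minimal polynomial of α.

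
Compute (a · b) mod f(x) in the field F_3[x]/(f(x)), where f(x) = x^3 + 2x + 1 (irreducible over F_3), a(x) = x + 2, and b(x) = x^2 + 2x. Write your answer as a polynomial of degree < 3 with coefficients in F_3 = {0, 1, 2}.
a · b ≡ x^2 + 2x + 2 (mod f(x))

Multiply in F_3[x]: a(x)·b(x) = (x + 2)·(x^2 + 2x) = x^3 + x^2 + x. This has degree ≥ 3, so divide by f(x) over F_3: x^3 + x^2 + x = (1)·(x^3 + 2x + 1) + (x^2 + 2x + 2). Hence a·b ≡ x^2 + 2x + 2 (mod f). (F_3[x]/(f) is a field with 3^3 = 27 elements since f is irreducible of degree 3.)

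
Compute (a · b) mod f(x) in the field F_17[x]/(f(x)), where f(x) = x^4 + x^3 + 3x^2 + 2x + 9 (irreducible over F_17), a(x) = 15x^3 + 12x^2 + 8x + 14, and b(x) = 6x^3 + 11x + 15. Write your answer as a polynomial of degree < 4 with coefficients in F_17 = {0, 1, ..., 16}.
a · b ≡ 14x^3 + 2x^2 + 4x (mod f(x))

Multiply in F_17[x]: a(x)·b(x) = (15x^3 + 12x^2 + 8x + 14)·(6x^3 + 11x + 15) = 5x^6 + 4x^5 + 9x^4 + 16x^3 + 13x^2 + 2x + 6. This has degree ≥ 4, so divide by f(x) over F_17: 5x^6 + 4x^5 + 9x^4 + 16x^3 + 13x^2 + 2x + 6 = (5x^2 + 16x + 12)·(x^4 + x^3 + 3x^2 + 2x + 9) + (14x^3 + 2x^2 + 4x). Hence a·b ≡ 14x^3 + 2x^2 + 4x (mod f). (F_17[x]/(f) is a field with 17^4 = 83521 elements since f is irreducible of degree 4.)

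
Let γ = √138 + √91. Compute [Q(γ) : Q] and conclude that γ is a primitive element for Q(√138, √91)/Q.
[Q(γ) : Q] = 4 (equivalently, Q(γ) = Q(√138, √91))

Obviously Q(γ) ⊆ Q(√138, √91), and [Q(√138, √91):Q] = 4 (since 138, 91 are distinct squarefree integers > 1 with 12558 not a perfect square). To show equality we compute the minimal polynomial of γ. From γ = √138 + √91: γ^2 = 138 + 2√(12558) + 91 = 229 + 2√(12558), so γ^2 - 229 = 2√(12558); squaring, (γ^2 - 229)^2 = 4·12558, i.e. γ^4 - 458γ^2 + 52441 - 50232 = 0, i.e. γ^4 - 458γ^2 + 2209 = 0. So γ is a root of x^4 - 458x^2 + 2209. This polynomial is irreducible over Q: it has no rational root (each ±√138 ± √91 is irrational), and any factorization into two quadratics over Q would force √(12558) ∈ Q (pairing opposite roots) or √138, √91 ∈ Q (other pairings), all impossible. Hence [Q(γ):Q] = 4 = [Q(√138, √91):Q], so Q(γ) = Q(√138, √91).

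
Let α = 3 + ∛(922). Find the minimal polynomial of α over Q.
m_α(x) = x^3 - 9x^2 + 27x - 949

Set β = α - 3 = ∛(922), so β^3 = 922. Then (α - 3)^3 - 922 = 0, i.e. α is a root of g(x) = (x - 3)^3 - 922 = x^3 - 9x^2 + 27x - 949. Since g(x) = h(x - 3) where h(x) = x^3 - 922, and h is irreducible over Q (because 922 is not a perfect cube, so h has no rational root, and a monic cubic with no rational root is irreducible), g is also irreducible (irreducibility is preserved under the substitution x → x - 3). Hence m_α(x) = x^3 - 9x^2 + 27x - 949.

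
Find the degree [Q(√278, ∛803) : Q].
[Q(√278, ∛803) : Q] = 6

Let L = Q(√278, ∛803). Since Q(√278) ⊂ L and [Q(√278):Q] = 2, the tower law gives 2 | [L:Q]. Likewise Q(∛803) ⊂ L with [Q(∛803):Q] = 3 (because 803 is not a perfect cube), so 3 | [L:Q]. As gcd(2,3) = 1, [L:Q] is divisible by 6. Conversely L is generated over Q by √278 and ∛803, so [L:Q] ≤ 2·3 = 6. Therefore [Q(√278, ∛803) : Q] = 6.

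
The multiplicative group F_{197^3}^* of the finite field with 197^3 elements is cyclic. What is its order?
|F_{197^3}^*| = 7645372

F_{197^3} has 197^3 = 7645373 elements; its multiplicative group consists of all nonzero elements, so |F_{197^3}^*| = 7645373 - 1 = 7645372. (It is cyclic since any finite subgroup of the multiplicative group of a field is cyclic.)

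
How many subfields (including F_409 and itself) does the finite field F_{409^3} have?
F_{409^3} has 2 subfields

The subfields of F_{p^n} are exactly the fields F_{p^d} for d | n (each is the fixed field of the unique index-d subgroup of Gal(F_{p^n}/F_p) ≅ Z/nZ). The divisors of n = 3 are {1, 3}, giving 2 subfields: F_{409^1}, F_{409^3}.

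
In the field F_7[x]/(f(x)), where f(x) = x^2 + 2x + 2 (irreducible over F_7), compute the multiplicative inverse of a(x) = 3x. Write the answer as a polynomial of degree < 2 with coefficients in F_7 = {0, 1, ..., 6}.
a(x)^(-1) ≡ x + 2 (mod f(x))

Since f is irreducible over F_7, F_7[x]/(f) is a field and a(x) ≠ 0 has an inverse. Apply the extended Euclidean algorithm to f(x) and a(x) in F_7[x]: f(x) = (5x + 3)·a(x) + (2). The last nonzero remainder is the constant 2 = gcd(f, a) in F_7. Back-substituting through the division chain expresses 2 = s(x)·a(x) + t(x)·f(x) with s(x) ≡ 2x + 4 (mod f), so (2x + 4)·a(x) ≡ 2 (mod f). Multiplying by 2^(-1) ≡ 4 in F_7 gives a(x)^(-1) ≡ 4·(2x + 4) ≡ x + 2 (mod f). Check: (3x)·(x + 2) = 3x^2 + 6x ≡ 1 (mod x^2 + 2x + 2).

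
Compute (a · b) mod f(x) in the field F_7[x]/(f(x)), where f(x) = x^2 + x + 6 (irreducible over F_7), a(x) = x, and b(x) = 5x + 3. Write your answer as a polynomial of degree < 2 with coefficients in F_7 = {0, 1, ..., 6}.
a · b ≡ 5x + 5 (mod f(x))

Multiply in F_7[x]: a(x)·b(x) = (x)·(5x + 3) = 5x^2 + 3x. This has degree ≥ 2, so divide by f(x) over F_7: 5x^2 + 3x = (5)·(x^2 + x + 6) + (5x + 5). Hence a·b ≡ 5x + 5 (mod f). (F_7[x]/(f) is a field with 7^2 = 49 elements since f is irreducible of degree 2.)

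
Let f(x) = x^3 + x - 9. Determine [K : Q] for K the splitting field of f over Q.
[K : Q] = 6

By the rational root test, any rational root of the monic integer polynomial f(x) = x^3 + x - 9 must be an integer dividing the constant term -9, i.e. one of ±{1, 3, 9}. Evaluating: f(1) = -7, f(-1) = -11, f(3) = 21, f(-3) = -39, f(9) = 729, f(-9) = -747; none is 0, so f has no rational root and is therefore irreducible over Q (a cubic with no linear factor over a field is irreducible). For an irreducible cubic, the Galois group is A_3 or S_3 according as the discriminant disc(f) = -4a^3 - 27b^2 = -4·(1)^3 - 27·(-9)^2 = -2191 is or is not a square in Q. Here disc(f) = -2191 is not a perfect square in Q, so the Galois group of f over Q is not contained in A_3 and must be all of S_3. The splitting field has degree |S_3| = 6 over Q, so [K : Q] = 6.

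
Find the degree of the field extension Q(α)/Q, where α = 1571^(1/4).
[Q(α):Q] = 4

α is a root of x^4 - 1571. By Eisenstein's criterion at the prime p = 1571 (which divides the constant term 1571 but p^2 = 2468041 does not, since 1571 is squarefree), x^4 - 1571 is irreducible over Q. Hence [Q(α):Q] = 4.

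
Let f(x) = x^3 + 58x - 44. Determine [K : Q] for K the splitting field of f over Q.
[K : Q] = 6

By the rational root test, any rational root of the monic integer polynomial f(x) = x^3 + 58x - 44 must be an integer dividing the constant term -44, i.e. one of ±{1, 2, 4, 11, 22, 44}. Evaluating: f(1) = 15, f(-1) = -103, f(2) = 80, f(-2) = -168, f(4) = 252, f(-4) = -340, f(11) = 1925, f(-11) = -2013, f(22) = 11880, f(-22) = -11968, f(44) = 87692, f(-44) = -87780; none is 0, so f has no rational root and is therefore irreducible over Q (a cubic with no linear factor over a field is irreducible). For an irreducible cubic, the Galois group is A_3 or S_3 according as the discriminant disc(f) = -4a^3 - 27b^2 = -4·(58)^3 - 27·(-44)^2 = -832720 is or is not a square in Q. Here disc(f) = -832720 is not a perfect square in Q, so the Galois group of f over Q is not contained in A_3 and must be all of S_3. The splitting field has degree |S_3| = 6 over Q, so [K : Q] = 6.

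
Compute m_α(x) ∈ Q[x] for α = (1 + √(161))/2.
m_α(x) = x^2 - x - 40

From 2α - 1 = √(161), squaring gives (2α - 1)^2 = 161, i.e. 4α^2 - 4α + 1 = 161, so α^2 - α + (1 - 161)/4 = 0. Since 161 ≡ 1 (mod 4), (1 - 161)/4 = -40 ∈ Z. The polynomial x^2 - x - 40 has discriminant 1 - 4·(-40) = 161, which is not a perfect square in Q (d = 161 is squarefree and ≠ 1), so x^2 - x - 40 is irreducible over Q. It is the minimal polynomial of α.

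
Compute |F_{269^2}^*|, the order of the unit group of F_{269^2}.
|F_{269^2}^*| = 72360

F_{269^2} has 269^2 = 72361 elements; its multiplicative group consists of all nonzero elements, so |F_{269^2}^*| = 72361 - 1 = 72360. (It is cyclic since any finite subgroup of the multiplicative group of a field is cyclic.)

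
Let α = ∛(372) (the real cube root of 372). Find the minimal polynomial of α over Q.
m_α(x) = x^3 - 372

α satisfies α^3 = 372, so x^3 - 372 annihilates α. By the rational root test, a rational root p/q (in lowest terms) of x^3 - 372 would satisfy p^3 = 372 q^3, forcing q = 1 and p^3 = 372; but 372 is not a perfect cube, contradiction. A monic cubic over Q with no rational root is irreducible (any nontrivial factorization would include a linear factor). Hence x^3 - 372 is the minimal polynomial of α, and in particular [Q(α):Q] = 3.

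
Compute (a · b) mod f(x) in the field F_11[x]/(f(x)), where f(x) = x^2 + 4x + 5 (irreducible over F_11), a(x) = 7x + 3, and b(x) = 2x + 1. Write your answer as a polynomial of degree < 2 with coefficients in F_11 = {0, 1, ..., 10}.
a · b ≡ x + 10 (mod f(x))

Multiply in F_11[x]: a(x)·b(x) = (7x + 3)·(2x + 1) = 3x^2 + 2x + 3. This has degree ≥ 2, so divide by f(x) over F_11: 3x^2 + 2x + 3 = (3)·(x^2 + 4x + 5) + (x + 10). Hence a·b ≡ x + 10 (mod f). (F_11[x]/(f) is a field with 11^2 = 121 elements since f is irreducible of degree 2.)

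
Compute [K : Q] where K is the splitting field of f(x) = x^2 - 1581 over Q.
[K : Q] = 2

f(x) = x^2 - 1581 factors as (x - √1581)(x + √1581). The splitting field is K = Q(√1581). Since 1581 is squarefree and > 1, it is not a perfect square, so x^2 - 1581 is irreducible over Q and [Q(√1581) : Q] = 2. Hence [K : Q] = 2.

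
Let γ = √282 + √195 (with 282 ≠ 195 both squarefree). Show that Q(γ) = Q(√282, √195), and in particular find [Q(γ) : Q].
[Q(γ) : Q] = 4 (equivalently, Q(γ) = Q(√282, √195))

Obviously Q(γ) ⊆ Q(√282, √195), and [Q(√282, √195):Q] = 4 (since 282, 195 are distinct squarefree integers > 1 with 54990 not a perfect square). To show equality we compute the minimal polynomial of γ. From γ = √282 + √195: γ^2 = 282 + 2√(54990) + 195 = 477 + 2√(54990), so γ^2 - 477 = 2√(54990); squaring, (γ^2 - 477)^2 = 4·54990, i.e. γ^4 - 954γ^2 + 227529 - 219960 = 0, i.e. γ^4 - 954γ^2 + 7569 = 0. So γ is a root of x^4 - 954x^2 + 7569. This polynomial is irreducible over Q: it has no rational root (each ±√282 ± √195 is irrational), and any factorization into two quadratics over Q would force √(54990) ∈ Q (pairing opposite roots) or √282, √195 ∈ Q (other pairings), all impossible. Hence [Q(γ):Q] = 4 = [Q(√282, √195):Q], so Q(γ) = Q(√282, √195).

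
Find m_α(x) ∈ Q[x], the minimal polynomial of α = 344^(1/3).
m_α(x) = x^3 - 344

α satisfies α^3 = 344, so x^3 - 344 annihilates α. By the rational root test, a rational root p/q (in lowest terms) of x^3 - 344 would satisfy p^3 = 344 q^3, forcing q = 1 and p^3 = 344; but 344 is not a perfect cube, contradiction. A monic cubic over Q with no rational root is irreducible (any nontrivial factorization would include a linear factor). Hence x^3 - 344 is the minimal polynomial of α, and in particular [Q(α):Q] = 3.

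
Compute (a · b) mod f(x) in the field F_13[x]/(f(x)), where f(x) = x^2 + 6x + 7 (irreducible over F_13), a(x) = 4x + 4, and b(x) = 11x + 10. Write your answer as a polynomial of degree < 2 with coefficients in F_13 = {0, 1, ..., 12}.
a · b ≡ 2x + 5 (mod f(x))

Multiply in F_13[x]: a(x)·b(x) = (4x + 4)·(11x + 10) = 5x^2 + 6x + 1. This has degree ≥ 2, so divide by f(x) over F_13: 5x^2 + 6x + 1 = (5)·(x^2 + 6x + 7) + (2x + 5). Hence a·b ≡ 2x + 5 (mod f). (F_13[x]/(f) is a field with 13^2 = 169 elements since f is irreducible of degree 2.)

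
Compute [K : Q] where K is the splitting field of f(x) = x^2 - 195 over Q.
[K : Q] = 2

f(x) = x^2 - 195 factors as (x - √195)(x + √195). The splitting field is K = Q(√195). Since 195 is squarefree and > 1, it is not a perfect square, so x^2 - 195 is irreducible over Q and [Q(√195) : Q] = 2. Hence [K : Q] = 2.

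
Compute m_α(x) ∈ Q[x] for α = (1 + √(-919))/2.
m_α(x) = x^2 - x + 230

From 2α - 1 = √(-919), squaring gives (2α - 1)^2 = -919, i.e. 4α^2 - 4α + 1 = -919, so α^2 - α + (1 + 919)/4 = 0. Since -919 ≡ 1 (mod 4), (1 + 919)/4 = 230 ∈ Z. The polynomial x^2 - x + 230 has discriminant 1 - 4·(230) = -919, which is not a perfect square in Q (d = -919 is squarefree and ≠ 1), so x^2 - x + 230 is irreducible over Q. It is the minimal polynomial of α.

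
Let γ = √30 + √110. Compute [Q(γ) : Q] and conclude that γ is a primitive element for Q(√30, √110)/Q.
[Q(γ) : Q] = 4 (equivalently, Q(γ) = Q(√30, √110))

Obviously Q(γ) ⊆ Q(√30, √110), and [Q(√30, √110):Q] = 4 (since 30, 110 are distinct squarefree integers > 1 with 3300 not a perfect square). To show equality we compute the minimal polynomial of γ. From γ = √30 + √110: γ^2 = 30 + 2√(3300) + 110 = 140 + 2√(3300), so γ^2 - 140 = 2√(3300); squaring, (γ^2 - 140)^2 = 4·3300, i.e. γ^4 - 280γ^2 + 19600 - 13200 = 0, i.e. γ^4 - 280γ^2 + 6400 = 0. So γ is a root of x^4 - 280x^2 + 6400. This polynomial is irreducible over Q: it has no rational root (each ±√30 ± √110 is irrational), and any factorization into two quadratics over Q would force √(3300) ∈ Q (pairing opposite roots) or √30, √110 ∈ Q (other pairings), all impossible. Hence [Q(γ):Q] = 4 = [Q(√30, √110):Q], so Q(γ) = Q(√30, √110).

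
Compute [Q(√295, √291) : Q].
[Q(√295, √291) : Q] = 4

[Q(√295):Q] = 2 (min poly x^2 - 295, irreducible since 295 is squarefree > 1). For the top step, suppose √291 ∈ Q(√295), say √291 = c + d√295 with c, d ∈ Q. Squaring: 291 = c^2 + 295d^2 + 2cd√295. Since √295 ∉ Q this forces 2cd = 0. If d = 0 then √291 = c ∈ Q, contradicting 291 squarefree > 1. If c = 0 then 291 = 295d^2, so 295·291 = (295d)^2 is a perfect square in Q — but 295·291 = 85845 is not a perfect square (since 295 and 291 are distinct squarefree integers). Contradiction. Hence √291 ∉ Q(√295), so x^2 - 291 stays irreducible over Q(√295) and [Q(√295, √291) : Q(√295)] = 2. By the tower law, [Q(√295, √291) : Q] = 2 · 2 = 4.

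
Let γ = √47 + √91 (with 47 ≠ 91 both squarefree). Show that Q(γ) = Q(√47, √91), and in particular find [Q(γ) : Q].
[Q(γ) : Q] = 4 (equivalently, Q(γ) = Q(√47, √91))

Obviously Q(γ) ⊆ Q(√47, √91), and [Q(√47, √91):Q] = 4 (since 47, 91 are distinct squarefree integers > 1 with 4277 not a perfect square). To show equality we compute the minimal polynomial of γ. From γ = √47 + √91: γ^2 = 47 + 2√(4277) + 91 = 138 + 2√(4277), so γ^2 - 138 = 2√(4277); squaring, (γ^2 - 138)^2 = 4·4277, i.e. γ^4 - 276γ^2 + 19044 - 17108 = 0, i.e. γ^4 - 276γ^2 + 1936 = 0. So γ is a root of x^4 - 276x^2 + 1936. This polynomial is irreducible over Q: it has no rational root (each ±√47 ± √91 is irrational), and any factorization into two quadratics over Q would force √(4277) ∈ Q (pairing opposite roots) or √47, √91 ∈ Q (other pairings), all impossible. Hence [Q(γ):Q] = 4 = [Q(√47, √91):Q], so Q(γ) = Q(√47, √91).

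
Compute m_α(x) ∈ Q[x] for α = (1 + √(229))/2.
m_α(x) = x^2 - x - 57

From 2α - 1 = √(229), squaring gives (2α - 1)^2 = 229, i.e. 4α^2 - 4α + 1 = 229, so α^2 - α + (1 - 229)/4 = 0. Since 229 ≡ 1 (mod 4), (1 - 229)/4 = -57 ∈ Z. The polynomial x^2 - x - 57 has discriminant 1 - 4·(-57) = 229, which is not a perfect square in Q (d = 229 is squarefree and ≠ 1), so x^2 - x - 57 is irreducible over Q. It is the minimal polynomial of α.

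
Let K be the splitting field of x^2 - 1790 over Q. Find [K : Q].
[K : Q] = 2

f(x) = x^2 - 1790 factors as (x - √1790)(x + √1790). The splitting field is K = Q(√1790). Since 1790 is squarefree and > 1, it is not a perfect square, so x^2 - 1790 is irreducible over Q and [Q(√1790) : Q] = 2. Hence [K : Q] = 2.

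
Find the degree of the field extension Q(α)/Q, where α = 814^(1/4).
[Q(α):Q] = 4

α is a root of x^4 - 814. By Eisenstein's criterion at the prime p = 2 (which divides the constant term 814 but p^2 = 4 does not, since 814 is squarefree), x^4 - 814 is irreducible over Q. Hence [Q(α):Q] = 4.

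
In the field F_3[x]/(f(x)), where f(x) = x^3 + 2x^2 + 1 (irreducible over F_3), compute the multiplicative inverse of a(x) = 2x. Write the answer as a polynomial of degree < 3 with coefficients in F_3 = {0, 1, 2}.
a(x)^(-1) ≡ x^2 + 2x (mod f(x))

Since f is irreducible over F_3, F_3[x]/(f) is a field and a(x) ≠ 0 has an inverse. Apply the extended Euclidean algorithm to f(x) and a(x) in F_3[x]: f(x) = (2x^2 + x)·a(x) + (1). The last nonzero remainder is the constant 1 = gcd(f, a) in F_3. Back-substituting through the division chain expresses 1 = s(x)·a(x) + t(x)·f(x) with s(x) ≡ x^2 + 2x (mod f), so a(x)^(-1) ≡ s(x) = x^2 + 2x (mod f). Check: (2x)·(x^2 + 2x) = 2x^3 + x^2 ≡ 1 (mod x^3 + 2x^2 + 1).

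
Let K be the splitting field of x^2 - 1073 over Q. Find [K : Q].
[K : Q] = 2

f(x) = x^2 - 1073 factors as (x - √1073)(x + √1073). The splitting field is K = Q(√1073). Since 1073 is squarefree and > 1, it is not a perfect square, so x^2 - 1073 is irreducible over Q and [Q(√1073) : Q] = 2. Hence [K : Q] = 2.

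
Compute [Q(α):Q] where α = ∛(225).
[Q(α):Q] = 3

The minimal polynomial of α is x^3 - 225, irreducible over Q since 225 is not a perfect cube (so x^3 - 225 has no rational root). Hence [Q(α):Q] = deg(m_α) = 3.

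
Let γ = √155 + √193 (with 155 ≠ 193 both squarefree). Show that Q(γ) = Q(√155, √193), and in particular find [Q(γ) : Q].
[Q(γ) : Q] = 4 (equivalently, Q(γ) = Q(√155, √193))

Obviously Q(γ) ⊆ Q(√155, √193), and [Q(√155, √193):Q] = 4 (since 155, 193 are distinct squarefree integers > 1 with 29915 not a perfect square). To show equality we compute the minimal polynomial of γ. From γ = √155 + √193: γ^2 = 155 + 2√(29915) + 193 = 348 + 2√(29915), so γ^2 - 348 = 2√(29915); squaring, (γ^2 - 348)^2 = 4·29915, i.e. γ^4 - 696γ^2 + 121104 - 119660 = 0, i.e. γ^4 - 696γ^2 + 1444 = 0. So γ is a root of x^4 - 696x^2 + 1444. This polynomial is irreducible over Q: it has no rational root (each ±√155 ± √193 is irrational), and any factorization into two quadratics over Q would force √(29915) ∈ Q (pairing opposite roots) or √155, √193 ∈ Q (other pairings), all impossible. Hence [Q(γ):Q] = 4 = [Q(√155, √193):Q], so Q(γ) = Q(√155, √193).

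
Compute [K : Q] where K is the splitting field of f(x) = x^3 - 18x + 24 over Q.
[K : Q] = 6

By the rational root test, any rational root of the monic integer polynomial f(x) = x^3 - 18x + 24 must be an integer dividing the constant term 24, i.e. one of ±{1, 2, 3, 4, 6, 8, 12, 24}. Evaluating: f(1) = 7, f(-1) = 41, f(2) = -4, f(-2) = 52, f(3) = -3, f(-3) = 51, f(4) = 16, f(-4) = 32, f(6) = 132, f(-6) = -84, f(8) = 392, f(-8) = -344, f(12) = 1536, f(-12) = -1488, f(24) = 13416, f(-24) = -13368; none is 0, so f has no rational root and is therefore irreducible over Q (a cubic with no linear factor over a field is irreducible). For an irreducible cubic, the Galois group is A_3 or S_3 according as the discriminant disc(f) = -4a^3 - 27b^2 = -4·(-18)^3 - 27·(24)^2 = 7776 is or is not a square in Q. Here disc(f) = 7776 is not a perfect square in Q, so the Galois group of f over Q is not contained in A_3 and must be all of S_3. The splitting field has degree |S_3| = 6 over Q, so [K : Q] = 6.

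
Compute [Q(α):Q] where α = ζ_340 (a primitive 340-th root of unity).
[Q(α):Q] = 128

The minimal polynomial of ζ_340 over Q is the 340-th cyclotomic polynomial Φ_340(x), which is irreducible over Q and has degree φ(340) = 128. Hence [Q(α):Q] = φ(340) = 128.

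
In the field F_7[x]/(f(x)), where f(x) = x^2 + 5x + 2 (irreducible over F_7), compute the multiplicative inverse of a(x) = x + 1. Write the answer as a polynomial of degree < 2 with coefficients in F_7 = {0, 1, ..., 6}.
a(x)^(-1) ≡ 4x + 2 (mod f(x))

Since f is irreducible over F_7, F_7[x]/(f) is a field and a(x) ≠ 0 has an inverse. Apply the extended Euclidean algorithm to f(x) and a(x) in F_7[x]: f(x) = (x + 4)·a(x) + (5). The last nonzero remainder is the constant 5 = gcd(f, a) in F_7. Back-substituting through the division chain expresses 5 = s(x)·a(x) + t(x)·f(x) with s(x) ≡ 6x + 3 (mod f), so (6x + 3)·a(x) ≡ 5 (mod f). Multiplying by 5^(-1) ≡ 3 in F_7 gives a(x)^(-1) ≡ 3·(6x + 3) ≡ 4x + 2 (mod f). Check: (x + 1)·(4x + 2) = 4x^2 + 6x + 2 ≡ 1 (mod x^2 + 5x + 2).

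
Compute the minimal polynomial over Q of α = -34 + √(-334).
m_α(x) = x^2 + 68x + 1490

From α + 34 = √(-334), squaring gives (α + 34)^2 = -334, i.e. α^2 + 68α + 1156 = -334, so α^2 + 68α + 1490 = 0. The discriminant of x^2 + 68x + 1490 is (68)^2 - 4·(1490) = 4624 - 5960 = -1336, and 4·(-334) is not a perfect square in Q since -334 is squarefree and ≠ 1. Hence x^2 + 68x + 1490 is irreducible over Q and is the minimal polynomial of α.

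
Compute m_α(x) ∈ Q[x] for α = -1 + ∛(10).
m_α(x) = x^3 + 3x^2 + 3x - 9

Set β = α + 1 = ∛(10), so β^3 = 10. Then (α + 1)^3 - 10 = 0, i.e. α is a root of g(x) = (x + 1)^3 - 10 = x^3 + 3x^2 + 3x - 9. Since g(x) = h(x + 1) where h(x) = x^3 - 10, and h is irreducible over Q (because 10 is not a perfect cube, so h has no rational root, and a monic cubic with no rational root is irreducible), g is also irreducible (irreducibility is preserved under the substitution x → x + 1). Hence m_α(x) = x^3 + 3x^2 + 3x - 9.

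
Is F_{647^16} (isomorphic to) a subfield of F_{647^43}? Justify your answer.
No: F_{647^16} is not a subfield of F_{647^43}

F_{p^m} embeds in F_{p^n} iff m | n. Here 16 ∤ 43 (since 43 = 2·16 + 11 with remainder 11 ≠ 0), so F_{647^16} is not a subfield of F_{647^43}. Equivalently: if it were, the tower law would give 16 = [F_{647^16}:F_647] dividing [F_{647^43}:F_647] = 43, contradiction.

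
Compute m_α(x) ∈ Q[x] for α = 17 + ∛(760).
m_α(x) = x^3 - 51x^2 + 867x - 5673

Set β = α - 17 = ∛(760), so β^3 = 760. Then (α - 17)^3 - 760 = 0, i.e. α is a root of g(x) = (x - 17)^3 - 760 = x^3 - 51x^2 + 867x - 5673. Since g(x) = h(x - 17) where h(x) = x^3 - 760, and h is irreducible over Q (because 760 is not a perfect cube, so h has no rational root, and a monic cubic with no rational root is irreducible), g is also irreducible (irreducibility is preserved under the substitution x → x - 17). Hence m_α(x) = x^3 - 51x^2 + 867x - 5673.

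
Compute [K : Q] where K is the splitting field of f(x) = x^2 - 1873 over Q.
[K : Q] = 2

f(x) = x^2 - 1873 factors as (x - √1873)(x + √1873). The splitting field is K = Q(√1873). Since 1873 is squarefree and > 1, it is not a perfect square, so x^2 - 1873 is irreducible over Q and [Q(√1873) : Q] = 2. Hence [K : Q] = 2.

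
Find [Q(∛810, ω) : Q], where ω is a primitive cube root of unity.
[Q(∛810, ω) : Q] = 6

[Q(∛810):Q] = 3 (min poly x^3 - 810, irreducible since 810 is not a perfect cube). [Q(ω):Q] = 2 (min poly x^2 + x + 1). Since Q(∛810) ⊂ R and ω ∉ R, we have ω ∉ Q(∛810), so x^2 + x + 1 remains irreducible over Q(∛810) and [Q(∛810, ω) : Q(∛810)] = 2. By the tower law, [Q(∛810, ω) : Q] = 3 · 2 = 6. (In fact Q(∛810, ω) is the splitting field of x^3 - 810 over Q.)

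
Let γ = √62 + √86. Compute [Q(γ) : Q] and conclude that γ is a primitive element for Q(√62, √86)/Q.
[Q(γ) : Q] = 4 (equivalently, Q(γ) = Q(√62, √86))

Obviously Q(γ) ⊆ Q(√62, √86), and [Q(√62, √86):Q] = 4 (since 62, 86 are distinct squarefree integers > 1 with 5332 not a perfect square). To show equality we compute the minimal polynomial of γ. From γ = √62 + √86: γ^2 = 62 + 2√(5332) + 86 = 148 + 2√(5332), so γ^2 - 148 = 2√(5332); squaring, (γ^2 - 148)^2 = 4·5332, i.e. γ^4 - 296γ^2 + 21904 - 21328 = 0, i.e. γ^4 - 296γ^2 + 576 = 0. So γ is a root of x^4 - 296x^2 + 576. This polynomial is irreducible over Q: it has no rational root (each ±√62 ± √86 is irrational), and any factorization into two quadratics over Q would force √(5332) ∈ Q (pairing opposite roots) or √62, √86 ∈ Q (other pairings), all impossible. Hence [Q(γ):Q] = 4 = [Q(√62, √86):Q], so Q(γ) = Q(√62, √86).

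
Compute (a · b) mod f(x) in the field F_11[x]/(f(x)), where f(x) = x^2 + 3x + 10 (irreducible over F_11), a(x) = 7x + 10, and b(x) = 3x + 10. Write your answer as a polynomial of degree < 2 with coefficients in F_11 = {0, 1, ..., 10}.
a · b ≡ 4x (mod f(x))

Multiply in F_11[x]: a(x)·b(x) = (7x + 10)·(3x + 10) = 10x^2 + x + 1. This has degree ≥ 2, so divide by f(x) over F_11: 10x^2 + x + 1 = (10)·(x^2 + 3x + 10) + (4x). Hence a·b ≡ 4x (mod f). (F_11[x]/(f) is a field with 11^2 = 121 elements since f is irreducible of degree 2.)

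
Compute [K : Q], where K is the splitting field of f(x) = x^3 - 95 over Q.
[K : Q] = 6

The roots of x^3 - 95 are ∛95, ω∛95, ω^2∛95 where ω = e^(2πi/3) is a primitive cube root of unity, so K = Q(∛95, ω). Now [Q(∛95):Q] = 3 (since 95 is not a perfect cube, x^3 - 95 is irreducible) and [Q(ω):Q] = 2. Both 2 and 3 divide [K:Q], and [K:Q] ≤ 3·2 = 6, so [K:Q] = 6. (Equivalently: Q(∛95) ⊂ R but ω ∉ R, so [K : Q(∛95)] = 2.)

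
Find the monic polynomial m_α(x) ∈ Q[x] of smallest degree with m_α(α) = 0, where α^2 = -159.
m_α(x) = x^2 + 159

α satisfies α^2 + 159 = 0, so x^2 + 159 annihilates α. Since d = -159 is squarefree and ≠ 1, it is not a perfect square in Q, so x^2 + 159 has no rational root and is therefore irreducible over Q (a degree-2 polynomial over a field is irreducible iff it has no root). Hence m_α(x) = x^2 + 159.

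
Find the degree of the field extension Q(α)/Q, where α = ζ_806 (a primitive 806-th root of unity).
[Q(α):Q] = 360

The minimal polynomial of ζ_806 over Q is the 806-th cyclotomic polynomial Φ_806(x), which is irreducible over Q and has degree φ(806) = 360. Hence [Q(α):Q] = φ(806) = 360.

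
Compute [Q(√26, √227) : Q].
[Q(√26, √227) : Q] = 4

[Q(√26):Q] = 2 (min poly x^2 - 26, irreducible since 26 is squarefree > 1). For the top step, suppose √227 ∈ Q(√26), say √227 = c + d√26 with c, d ∈ Q. Squaring: 227 = c^2 + 26d^2 + 2cd√26. Since √26 ∉ Q this forces 2cd = 0. If d = 0 then √227 = c ∈ Q, contradicting 227 squarefree > 1. If c = 0 then 227 = 26d^2, so 26·227 = (26d)^2 is a perfect square in Q — but 26·227 = 5902 is not a perfect square (since 26 and 227 are distinct squarefree integers). Contradiction. Hence √227 ∉ Q(√26), so x^2 - 227 stays irreducible over Q(√26) and [Q(√26, √227) : Q(√26)] = 2. By the tower law, [Q(√26, √227) : Q] = 2 · 2 = 4.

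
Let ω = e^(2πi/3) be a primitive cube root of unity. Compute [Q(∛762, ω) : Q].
[Q(∛762, ω) : Q] = 6

[Q(∛762):Q] = 3 (min poly x^3 - 762, irreducible since 762 is not a perfect cube). [Q(ω):Q] = 2 (min poly x^2 + x + 1). Since Q(∛762) ⊂ R and ω ∉ R, we have ω ∉ Q(∛762), so x^2 + x + 1 remains irreducible over Q(∛762) and [Q(∛762, ω) : Q(∛762)] = 2. By the tower law, [Q(∛762, ω) : Q] = 3 · 2 = 6. (In fact Q(∛762, ω) is the splitting field of x^3 - 762 over Q.)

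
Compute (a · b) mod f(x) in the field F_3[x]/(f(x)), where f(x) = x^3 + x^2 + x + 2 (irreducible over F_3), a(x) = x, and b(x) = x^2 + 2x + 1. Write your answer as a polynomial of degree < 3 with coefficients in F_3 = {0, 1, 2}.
a · b ≡ x^2 + 1 (mod f(x))

Multiply in F_3[x]: a(x)·b(x) = (x)·(x^2 + 2x + 1) = x^3 + 2x^2 + x. This has degree ≥ 3, so divide by f(x) over F_3: x^3 + 2x^2 + x = (1)·(x^3 + x^2 + x + 2) + (x^2 + 1). Hence a·b ≡ x^2 + 1 (mod f). (F_3[x]/(f) is a field with 3^3 = 27 elements since f is irreducible of degree 3.)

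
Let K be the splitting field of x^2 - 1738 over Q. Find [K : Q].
[K : Q] = 2

f(x) = x^2 - 1738 factors as (x - √1738)(x + √1738). The splitting field is K = Q(√1738). Since 1738 is squarefree and > 1, it is not a perfect square, so x^2 - 1738 is irreducible over Q and [Q(√1738) : Q] = 2. Hence [K : Q] = 2.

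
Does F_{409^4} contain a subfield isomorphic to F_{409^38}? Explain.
No: F_{409^38} is not a subfield of F_{409^4}

F_{p^m} embeds in F_{p^n} iff m | n. Here 38 ∤ 4 (since 4 = 0·38 + 4 with remainder 4 ≠ 0), so F_{409^38} is not a subfield of F_{409^4}. Equivalently: if it were, the tower law would give 38 = [F_{409^38}:F_409] dividing [F_{409^4}:F_409] = 4, contradiction.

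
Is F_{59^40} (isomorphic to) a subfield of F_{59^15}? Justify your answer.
No: F_{59^40} is not a subfield of F_{59^15}

F_{p^m} embeds in F_{p^n} iff m | n. Here 40 ∤ 15 (since 15 = 0·40 + 15 with remainder 15 ≠ 0), so F_{59^40} is not a subfield of F_{59^15}. Equivalently: if it were, the tower law would give 40 = [F_{59^40}:F_59] dividing [F_{59^15}:F_59] = 15, contradiction.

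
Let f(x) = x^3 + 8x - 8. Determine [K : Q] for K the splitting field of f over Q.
[K : Q] = 6

By the rational root test, any rational root of the monic integer polynomial f(x) = x^3 + 8x - 8 must be an integer dividing the constant term -8, i.e. one of ±{1, 2, 4, 8}. Evaluating: f(1) = 1, f(-1) = -17, f(2) = 16, f(-2) = -32, f(4) = 88, f(-4) = -104, f(8) = 568, f(-8) = -584; none is 0, so f has no rational root and is therefore irreducible over Q (a cubic with no linear factor over a field is irreducible). For an irreducible cubic, the Galois group is A_3 or S_3 according as the discriminant disc(f) = -4a^3 - 27b^2 = -4·(8)^3 - 27·(-8)^2 = -3776 is or is not a square in Q. Here disc(f) = -3776 is not a perfect square in Q, so the Galois group of f over Q is not contained in A_3 and must be all of S_3. The splitting field has degree |S_3| = 6 over Q, so [K : Q] = 6.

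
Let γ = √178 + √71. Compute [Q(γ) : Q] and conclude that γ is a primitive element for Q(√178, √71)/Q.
[Q(γ) : Q] = 4 (equivalently, Q(γ) = Q(√178, √71))

Obviously Q(γ) ⊆ Q(√178, √71), and [Q(√178, √71):Q] = 4 (since 178, 71 are distinct squarefree integers > 1 with 12638 not a perfect square). To show equality we compute the minimal polynomial of γ. From γ = √178 + √71: γ^2 = 178 + 2√(12638) + 71 = 249 + 2√(12638), so γ^2 - 249 = 2√(12638); squaring, (γ^2 - 249)^2 = 4·12638, i.e. γ^4 - 498γ^2 + 62001 - 50552 = 0, i.e. γ^4 - 498γ^2 + 11449 = 0. So γ is a root of x^4 - 498x^2 + 11449. This polynomial is irreducible over Q: it has no rational root (each ±√178 ± √71 is irrational), and any factorization into two quadratics over Q would force √(12638) ∈ Q (pairing opposite roots) or √178, √71 ∈ Q (other pairings), all impossible. Hence [Q(γ):Q] = 4 = [Q(√178, √71):Q], so Q(γ) = Q(√178, √71).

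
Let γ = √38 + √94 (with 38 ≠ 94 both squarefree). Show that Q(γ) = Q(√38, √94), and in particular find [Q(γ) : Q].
[Q(γ) : Q] = 4 (equivalently, Q(γ) = Q(√38, √94))

Obviously Q(γ) ⊆ Q(√38, √94), and [Q(√38, √94):Q] = 4 (since 38, 94 are distinct squarefree integers > 1 with 3572 not a perfect square). To show equality we compute the minimal polynomial of γ. From γ = √38 + √94: γ^2 = 38 + 2√(3572) + 94 = 132 + 2√(3572), so γ^2 - 132 = 2√(3572); squaring, (γ^2 - 132)^2 = 4·3572, i.e. γ^4 - 264γ^2 + 17424 - 14288 = 0, i.e. γ^4 - 264γ^2 + 3136 = 0. So γ is a root of x^4 - 264x^2 + 3136. This polynomial is irreducible over Q: it has no rational root (each ±√38 ± √94 is irrational), and any factorization into two quadratics over Q would force √(3572) ∈ Q (pairing opposite roots) or √38, √94 ∈ Q (other pairings), all impossible. Hence [Q(γ):Q] = 4 = [Q(√38, √94):Q], so Q(γ) = Q(√38, √94).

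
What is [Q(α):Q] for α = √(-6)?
[Q(α):Q] = 2

[Q(α):Q] equals the degree of the minimal polynomial of α. Here α^2 = -6 and x^2 + 6 is irreducible (d = -6 is squarefree, ≠ 1, hence not a square), so deg(m_α) = 2. Thus [Q(α):Q] = 2.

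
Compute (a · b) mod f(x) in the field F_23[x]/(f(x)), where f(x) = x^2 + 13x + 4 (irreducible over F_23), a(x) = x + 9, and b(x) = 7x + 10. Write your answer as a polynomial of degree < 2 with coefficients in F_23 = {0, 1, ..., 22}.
a · b ≡ 5x + 16 (mod f(x))

Multiply in F_23[x]: a(x)·b(x) = (x + 9)·(7x + 10) = 7x^2 + 4x + 21. This has degree ≥ 2, so divide by f(x) over F_23: 7x^2 + 4x + 21 = (7)·(x^2 + 13x + 4) + (5x + 16). Hence a·b ≡ 5x + 16 (mod f). (F_23[x]/(f) is a field with 23^2 = 529 elements since f is irreducible of degree 2.)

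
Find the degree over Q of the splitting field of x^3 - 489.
[K : Q] = 6

The roots of x^3 - 489 are ∛489, ω∛489, ω^2∛489 where ω = e^(2πi/3) is a primitive cube root of unity, so K = Q(∛489, ω). Now [Q(∛489):Q] = 3 (since 489 is not a perfect cube, x^3 - 489 is irreducible) and [Q(ω):Q] = 2. Both 2 and 3 divide [K:Q], and [K:Q] ≤ 3·2 = 6, so [K:Q] = 6. (Equivalently: Q(∛489) ⊂ R but ω ∉ R, so [K : Q(∛489)] = 2.)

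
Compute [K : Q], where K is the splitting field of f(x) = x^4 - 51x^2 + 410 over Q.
[K : Q] = 4

Solving the quadratic in x^2: x^2 = (51 ± √(51^2 - 4·410))/2 = (51 ± √961)/2 = (51 ± 31)/2, giving x^2 = 41 or x^2 = 10. So f(x) = (x^2 - 41)(x^2 - 10) and the roots of f are ±√41, ±√10. Hence the splitting field is K = Q(√41, √10). Since 41 and 10 are distinct squarefree integers > 1, their product 410 is not a perfect square, so √10 ∉ Q(√41). By the tower law [K:Q] = [Q(√41,√10):Q(√41)] · [Q(√41):Q] = 2 · 2 = 4.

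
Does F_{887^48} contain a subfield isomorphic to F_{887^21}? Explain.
No: F_{887^21} is not a subfield of F_{887^48}

F_{p^m} embeds in F_{p^n} iff m | n. Here 21 ∤ 48 (since 48 = 2·21 + 6 with remainder 6 ≠ 0), so F_{887^21} is not a subfield of F_{887^48}. Equivalently: if it were, the tower law would give 21 = [F_{887^21}:F_887] dividing [F_{887^48}:F_887] = 48, contradiction.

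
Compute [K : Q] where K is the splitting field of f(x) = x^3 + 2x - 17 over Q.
[K : Q] = 6

By the rational root test, any rational root of the monic integer polynomial f(x) = x^3 + 2x - 17 must be an integer dividing the constant term -17, i.e. one of ±{1, 17}. Evaluating: f(1) = -14, f(-1) = -20, f(17) = 4930, f(-17) = -4964; none is 0, so f has no rational root and is therefore irreducible over Q (a cubic with no linear factor over a field is irreducible). For an irreducible cubic, the Galois group is A_3 or S_3 according as the discriminant disc(f) = -4a^3 - 27b^2 = -4·(2)^3 - 27·(-17)^2 = -7835 is or is not a square in Q. Here disc(f) = -7835 is not a perfect square in Q, so the Galois group of f over Q is not contained in A_3 and must be all of S_3. The splitting field has degree |S_3| = 6 over Q, so [K : Q] = 6.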